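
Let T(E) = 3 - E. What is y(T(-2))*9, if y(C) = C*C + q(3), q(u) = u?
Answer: 252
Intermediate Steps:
y(C) = 3 + C**2 (y(C) = C*C + 3 = C**2 + 3 = 3 + C**2)
y(T(-2))*9 = (3 + (3 - 1*(-2))**2)*9 = (3 + (3 + 2)**2)*9 = (3 + 5**2)*9 = (3 + 25)*9 = 28*9 = 252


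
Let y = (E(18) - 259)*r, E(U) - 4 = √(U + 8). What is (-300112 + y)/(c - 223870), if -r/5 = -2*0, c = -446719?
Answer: 300112/670589 ≈ 0.44754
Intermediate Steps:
E(U) = 4 + √(8 + U) (E(U) = 4 + √(U + 8) = 4 + √(8 + U))
r = 0 (r = -(-10)*0 = -5*0 = 0)
y = 0 (y = ((4 + √(8 + 18)) - 259)*0 = ((4 + √26) - 259)*0 = (-255 + √26)*0 = 0)
(-300112 + y)/(c - 223870) = (-300112 + 0)/(-446719 - 223870) = -300112/(-670589) = -300112*(-1/670589) = 300112/670589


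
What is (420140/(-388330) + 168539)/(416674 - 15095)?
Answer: 6544832973/15594517307 ≈ 0.41969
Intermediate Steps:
(420140/(-388330) + 168539)/(416674 - 15095) = (420140*(-1/388330) + 168539)/401579 = (-42014/38833 + 168539)*(1/401579) = (6544832973/38833)*(1/401579) = 6544832973/15594517307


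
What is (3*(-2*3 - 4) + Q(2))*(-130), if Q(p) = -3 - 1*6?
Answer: 5070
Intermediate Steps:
Q(p) = -9 (Q(p) = -3 - 6 = -9)
(3*(-2*3 - 4) + Q(2))*(-130) = (3*(-2*3 - 4) - 9)*(-130) = (3*(-6 - 4) - 9)*(-130) = (3*(-10) - 9)*(-130) = (-30 - 9)*(-130) = -39*(-130) = 5070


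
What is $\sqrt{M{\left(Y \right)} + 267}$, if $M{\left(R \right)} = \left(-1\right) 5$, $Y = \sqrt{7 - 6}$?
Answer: $\sqrt{262} \approx 16.186$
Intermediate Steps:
$Y = 1$ ($Y = \sqrt{1} = 1$)
$M{\left(R \right)} = -5$
$\sqrt{M{\left(Y \right)} + 267} = \sqrt{-5 + 267} = \sqrt{262}$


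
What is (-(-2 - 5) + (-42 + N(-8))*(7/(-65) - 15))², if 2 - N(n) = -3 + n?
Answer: 837118489/4225 ≈ 1.9813e+5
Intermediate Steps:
N(n) = 5 - n (N(n) = 2 - (-3 + n) = 2 + (3 - n) = 5 - n)
(-(-2 - 5) + (-42 + N(-8))*(7/(-65) - 15))² = (-(-2 - 5) + (-42 + (5 - 1*(-8)))*(7/(-65) - 15))² = (-1*(-7) + (-42 + (5 + 8))*(7*(-1/65) - 15))² = (7 + (-42 + 13)*(-7/65 - 15))² = (7 - 29*(-982/65))² = (7 + 28478/65)² = (28933/65)² = 837118489/4225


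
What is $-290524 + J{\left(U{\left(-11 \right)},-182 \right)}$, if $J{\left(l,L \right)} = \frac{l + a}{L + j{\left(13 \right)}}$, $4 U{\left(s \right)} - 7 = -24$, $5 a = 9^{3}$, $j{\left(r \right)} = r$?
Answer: $- \frac{981973951}{3380} \approx -2.9053 \cdot 10^{5}$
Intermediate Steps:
$a = \frac{729}{5}$ ($a = \frac{9^{3}}{5} = \frac{1}{5} \cdot 729 = \frac{729}{5} \approx 145.8$)
$U{\left(s \right)} = - \frac{17}{4}$ ($U{\left(s \right)} = \frac{7}{4} + \frac{1}{4} \left(-24\right) = \frac{7}{4} - 6 = - \frac{17}{4}$)
$J{\left(l,L \right)} = \frac{\frac{729}{5} + l}{13 + L}$ ($J{\left(l,L \right)} = \frac{l + \frac{729}{5}}{L + 13} = \frac{\frac{729}{5} + l}{13 + L}$)
$-290524 + J{\left(U{\left(-11 \right)},-182 \right)} = -290524 + \frac{\frac{729}{5} - \frac{17}{4}}{13 - 182} = -290524 + \frac{1}{-169} \cdot \frac{2831}{20} = -290524 - \frac{2831}{3380} = - \frac{981973951}{3380}$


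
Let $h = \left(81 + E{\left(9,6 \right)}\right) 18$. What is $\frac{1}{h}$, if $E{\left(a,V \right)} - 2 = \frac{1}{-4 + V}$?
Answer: $\frac{1}{1503} \approx 0.00066534$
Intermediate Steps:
$E{\left(a,V \right)} = 2 + \frac{1}{-4 + V}$
$h = 1503$ ($h = \left(81 + \frac{-7 + 2 \cdot 6}{-4 + 6}\right) 18 = \left(81 + \frac{-7 + 12}{2}\right) 18 = \left(81 + \frac{1}{2} \cdot 5\right) 18 = \left(81 + \frac{5}{2}\right) 18 = \frac{167}{2} \cdot 18 = 1503$)
$\frac{1}{h} = \frac{1}{1503}$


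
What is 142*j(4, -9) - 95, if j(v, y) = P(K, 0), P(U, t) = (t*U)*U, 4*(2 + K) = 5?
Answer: -95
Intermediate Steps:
K = -¾ (K = -2 + (¼)*5 = -2 + 5/4 = -¾ ≈ -0.75000)
P(U, t) = t*U² (P(U, t) = (U*t)*U = t*U²)
j(v, y) = 0 (j(v, y) = 0*(-¾)² = 0*(9/16) = 0)
142*j(4, -9) - 95 = 142*0 - 95 = 0 - 95 = -95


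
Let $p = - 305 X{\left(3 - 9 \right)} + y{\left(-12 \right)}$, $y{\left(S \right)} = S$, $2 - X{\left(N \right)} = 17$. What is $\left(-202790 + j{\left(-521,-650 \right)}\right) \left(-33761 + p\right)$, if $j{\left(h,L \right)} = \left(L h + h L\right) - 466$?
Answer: $-13841136712$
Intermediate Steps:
$X{\left(N \right)} = -15$ ($X{\left(N \right)} = 2 - 17 = -15$)
$p = 4563$ ($p = \left(-305\right) \left(-15\right) - 12 = 4575 - 12 = 4563$)
$j{\left(h,L \right)} = -466 + 2 L h$ ($j{\left(h,L \right)} = \left(L h + L h\right) - 466 = 2 L h - 466 = -466 + 2 L h$)
$\left(-202790 + j{\left(-521,-650 \right)}\right) \left(-33761 + p\right) = \left(-202790 - \left(466 + 1300 \left(-521\right)\right)\right) \left(-33761 + 4563\right) = \left(-202790 + \left(-466 + 677300\right)\right) \left(-29198\right) = \left(-202790 + 676834\right) \left(-29198\right) = 474044 \left(-29198\right) = -13841136712$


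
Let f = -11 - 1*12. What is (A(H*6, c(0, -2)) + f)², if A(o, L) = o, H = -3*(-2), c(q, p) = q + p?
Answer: 169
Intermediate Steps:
c(q, p) = p + q
H = 6
f = -23 (f = -11 - 12 = -23)
(A(H*6, c(0, -2)) + f)² = (6*6 - 23)² = (36 - 23)² = 13² = 169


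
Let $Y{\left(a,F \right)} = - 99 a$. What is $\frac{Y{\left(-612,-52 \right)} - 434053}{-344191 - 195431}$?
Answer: $\frac{373465}{539622} \approx 0.69209$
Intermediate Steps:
$\frac{Y{\left(-612,-52 \right)} - 434053}{-344191 - 195431} = \frac{\left(-99\right) \left(-612\right) - 434053}{-344191 - 195431} = \frac{60588 - 434053}{-539622} = \left(-373465\right) \left(- \frac{1}{539622}\right) = \frac{373465}{539622}$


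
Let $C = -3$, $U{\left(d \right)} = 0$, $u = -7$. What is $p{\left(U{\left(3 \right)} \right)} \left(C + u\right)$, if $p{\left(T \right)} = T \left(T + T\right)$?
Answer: $0$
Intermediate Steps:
$p{\left(T \right)} = 2 T^{2}$ ($p{\left(T \right)} = T 2 T = 2 T^{2}$)
$p{\left(U{\left(3 \right)} \right)} \left(C + u\right) = 2 \cdot 0^{2} \left(-3 - 7\right) = 2 \cdot 0 \left(-10\right) = 0 \left(-10\right) = 0$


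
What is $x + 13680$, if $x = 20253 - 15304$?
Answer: $18629$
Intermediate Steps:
$x = 4949$ ($x = 20253 - 15304 = 4949$)
$x + 13680 = 4949 + 13680 = 18629$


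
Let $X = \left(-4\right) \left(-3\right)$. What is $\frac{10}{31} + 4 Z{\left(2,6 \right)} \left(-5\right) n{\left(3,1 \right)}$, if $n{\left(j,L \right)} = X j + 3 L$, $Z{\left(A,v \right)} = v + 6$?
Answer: $- \frac{290150}{31} \approx -9359.7$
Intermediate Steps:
$Z{\left(A,v \right)} = 6 + v$
$X = 12$
$n{\left(j,L \right)} = 3 L + 12 j$ ($n{\left(j,L \right)} = 12 j + 3 L = 3 L + 12 j$)
$\frac{10}{31} + 4 Z{\left(2,6 \right)} \left(-5\right) n{\left(3,1 \right)} = \frac{10}{31} + 4 \left(6 + 6\right) \left(-5\right) \left(3 \cdot 1 + 12 \cdot 3\right) = 10 \cdot \frac{1}{31} + 4 \cdot 12 \left(-5\right) \left(3 + 36\right) = \frac{10}{31} + 48 \left(-5\right) 39 = \frac{10}{31} - 9360 = - \frac{290150}{31}$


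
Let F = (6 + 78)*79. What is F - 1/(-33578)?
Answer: 222823609/33578 ≈ 6636.0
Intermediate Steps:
F = 6636 (F = 84*79 = 6636)
F - 1/(-33578) = 6636 - 1/(-33578) = 6636 - 1*(-1/33578) = 6636 + 1/33578 = 222823609/33578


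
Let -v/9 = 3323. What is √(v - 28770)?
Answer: I*√58677 ≈ 242.23*I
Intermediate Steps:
v = -29907 (v = -9*3323 = -29907)
√(v - 28770) = √(-29907 - 28770) = √(-58677) = I*√58677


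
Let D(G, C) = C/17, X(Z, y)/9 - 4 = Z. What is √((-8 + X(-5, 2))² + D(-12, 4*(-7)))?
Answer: √83045/17 ≈ 16.951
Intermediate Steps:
X(Z, y) = 36 + 9*Z
D(G, C) = C/17 (D(G, C) = C*(1/17) = C/17)
√((-8 + X(-5, 2))² + D(-12, 4*(-7))) = √((-8 + (36 + 9*(-5)))² + (4*(-7))/17) = √((-8 + (36 - 45))² + (1/17)*(-28)) = √((-8 - 9)² - 28/17) = √((-17)² - 28/17) = √(289 - 28/17) = √(4885/17) = √83045/17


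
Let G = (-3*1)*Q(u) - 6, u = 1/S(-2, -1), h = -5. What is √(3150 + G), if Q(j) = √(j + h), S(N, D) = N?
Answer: √(12576 - 6*I*√22)/2 ≈ 56.071 - 0.062738*I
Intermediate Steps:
u = -½ (u = 1/(-2) = -½ ≈ -0.50000)
Q(j) = √(-5 + j) (Q(j) = √(j - 5) = √(-5 + j))
G = -6 - 3*I*√22/2 (G = (-3*1)*√(-5 - ½) - 6 = -3*I*√22/2 - 6 = -6 - 3*I*√22/2 ≈ -6.0 - 7.0356*I)
√(3150 + G) = √(3150 + (-6 - 3*I*√22/2)) = √(3144 - 3*I*√22/2)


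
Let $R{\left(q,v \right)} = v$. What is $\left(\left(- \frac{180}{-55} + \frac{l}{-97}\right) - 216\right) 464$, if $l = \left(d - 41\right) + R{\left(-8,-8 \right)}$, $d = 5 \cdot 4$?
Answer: $- \frac{105170704}{1067} \approx -98567.0$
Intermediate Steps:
$d = 20$
$l = -29$ ($l = \left(20 - 41\right) - 8 = -21 - 8 = -29$)
$\left(\left(- \frac{180}{-55} + \frac{l}{-97}\right) - 216\right) 464 = \left(\left(- \frac{180}{-55} - \frac{29}{-97}\right) - 216\right) 464 = \left(\left(\left(-180\right) \left(- \frac{1}{55}\right) - - \frac{29}{97}\right) - 216\right) 464 = \left(\left(\frac{36}{11} + \frac{29}{97}\right) - 216\right) 464 = \left(\frac{3811}{1067} - 216\right) 464 = \left(- \frac{226661}{1067}\right) 464 = - \frac{105170704}{1067}$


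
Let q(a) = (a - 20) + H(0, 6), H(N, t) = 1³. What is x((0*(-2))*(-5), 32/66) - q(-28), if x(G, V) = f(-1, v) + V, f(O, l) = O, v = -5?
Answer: 1534/33 ≈ 46.485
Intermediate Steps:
H(N, t) = 1
q(a) = -19 + a (q(a) = (a - 20) + 1 = (-20 + a) + 1 = -19 + a)
x(G, V) = -1 + V
x((0*(-2))*(-5), 32/66) - q(-28) = (-1 + 32/66) - (-19 - 28) = (-1 + 32*(1/66)) - 1*(-47) = (-1 + 16/33) + 47 = -17/33 + 47 = 1534/33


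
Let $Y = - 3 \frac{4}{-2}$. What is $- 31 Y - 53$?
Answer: $-239$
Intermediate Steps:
$Y = 6$ ($Y = - 3 \cdot 4 \left(- \frac{1}{2}\right) = \left(-3\right) \left(-2\right) = 6$)
$- 31 Y - 53 = \left(-31\right) 6 - 53 = -186 - 53 = -239$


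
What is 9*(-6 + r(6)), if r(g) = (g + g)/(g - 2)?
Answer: -27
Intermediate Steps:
r(g) = 2*g/(-2 + g) (r(g) = (2*g)/(-2 + g) = 2*g/(-2 + g))
9*(-6 + r(6)) = 9*(-6 + 2*6/(-2 + 6)) = 9*(-6 + 2*6/4) = 9*(-6 + 2*6*(¼)) = 9*(-6 + 3) = 9*(-3) = -27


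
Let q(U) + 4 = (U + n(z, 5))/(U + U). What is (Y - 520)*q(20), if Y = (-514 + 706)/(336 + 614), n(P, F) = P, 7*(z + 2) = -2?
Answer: 4391364/2375 ≈ 1849.0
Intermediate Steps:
z = -16/7 (z = -2 + (⅐)*(-2) = -2 - 2/7 = -16/7 ≈ -2.2857)
q(U) = -4 + (-16/7 + U)/(2*U) (q(U) = -4 + (U - 16/7)/(U + U) = -4 + (-16/7 + U)/((2*U)) = -4 + (-16/7 + U)*(1/(2*U)) = -4 + (-16/7 + U)/(2*U))
Y = 96/475 (Y = 192/950 = 192*(1/950) = 96/475 ≈ 0.20211)
(Y - 520)*q(20) = (96/475 - 520)*((1/14)*(-16 - 49*20)/20) = -17636*(-16 - 980)/(475*20) = -17636*(-996)/(475*20) = -246904/475*(-249/70) = 4391364/2375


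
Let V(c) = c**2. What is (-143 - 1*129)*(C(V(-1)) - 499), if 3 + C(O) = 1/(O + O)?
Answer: 136408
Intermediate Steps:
C(O) = -3 + 1/(2*O) (C(O) = -3 + 1/(O + O) = -3 + 1/(2*O))
(-143 - 1*129)*(C(V(-1)) - 499) = (-143 - 1*129)*((-3 + 1/(2*((-1)**2))) - 499) = (-143 - 129)*((-3 + (1/2)/1) - 499) = -272*((-3 + (1/2)*1) - 499) = -272*((-3 + 1/2) - 499) = -272*(-5/2 - 499) = -272*(-1003/2) = 136408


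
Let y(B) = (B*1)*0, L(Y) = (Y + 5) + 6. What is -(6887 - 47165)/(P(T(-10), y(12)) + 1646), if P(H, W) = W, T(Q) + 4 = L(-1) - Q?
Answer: 20139/823 ≈ 24.470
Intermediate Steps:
L(Y) = 11 + Y (L(Y) = (5 + Y) + 6 = 11 + Y)
T(Q) = 6 - Q (T(Q) = -4 + ((11 - 1) - Q) = -4 + (10 - Q) = 6 - Q)
y(B) = 0 (y(B) = B*0 = 0)
-(6887 - 47165)/(P(T(-10), y(12)) + 1646) = -(6887 - 47165)/(0 + 1646) = -(-40278)/1646 = -1*(-20139/823) = 20139/823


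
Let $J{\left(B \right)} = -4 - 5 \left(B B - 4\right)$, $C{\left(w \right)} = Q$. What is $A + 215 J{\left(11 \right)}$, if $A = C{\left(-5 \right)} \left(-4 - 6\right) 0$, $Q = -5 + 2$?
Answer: $-126635$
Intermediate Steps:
$Q = -3$
$C{\left(w \right)} = -3$
$A = 0$ ($A = - 3 \left(-4 - 6\right) 0 = \left(-3\right) \left(-10\right) 0 = 30 \cdot 0 = 0$)
$J{\left(B \right)} = 16 - 5 B^{2}$ ($J{\left(B \right)} = -4 - 5 \left(B^{2} - 4\right) = -4 - 5 \left(-4 + B^{2}\right) = -4 - \left(-20 + 5 B^{2}\right) = 16 - 5 B^{2}$)
$A + 215 J{\left(11 \right)} = 0 + 215 \left(16 - 5 \cdot 11^{2}\right) = 0 + 215 \left(16 - 605\right) = 0 + 215 \left(-589\right) = 0 - 126635 = -126635$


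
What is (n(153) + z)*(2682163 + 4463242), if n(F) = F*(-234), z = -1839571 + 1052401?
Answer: -5880468243660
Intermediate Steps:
z = -787170
n(F) = -234*F
(n(153) + z)*(2682163 + 4463242) = (-234*153 - 787170)*(2682163 + 4463242) = (-35802 - 787170)*7145405 = -822972*7145405 = -5880468243660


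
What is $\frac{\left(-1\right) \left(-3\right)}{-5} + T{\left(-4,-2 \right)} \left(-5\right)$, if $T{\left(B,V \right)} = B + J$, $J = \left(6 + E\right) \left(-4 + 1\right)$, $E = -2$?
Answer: $\frac{397}{5} \approx 79.4$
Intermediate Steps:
$J = -12$ ($J = \left(6 - 2\right) \left(-4 + 1\right) = 4 \left(-3\right) = -12$)
$T{\left(B,V \right)} = -12 + B$ ($T{\left(B,V \right)} = B - 12 = -12 + B$)
$\frac{\left(-1\right) \left(-3\right)}{-5} + T{\left(-4,-2 \right)} \left(-5\right) = \frac{\left(-1\right) \left(-3\right)}{-5} + \left(-12 - 4\right) \left(-5\right) = 3 \left(- \frac{1}{5}\right) - -80 = - \frac{3}{5} + 80 = \frac{397}{5}$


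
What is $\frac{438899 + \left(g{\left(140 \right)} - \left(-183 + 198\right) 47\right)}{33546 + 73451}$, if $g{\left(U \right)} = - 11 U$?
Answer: $\frac{436654}{106997} \approx 4.081$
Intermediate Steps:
$\frac{438899 + \left(g{\left(140 \right)} - \left(-183 + 198\right) 47\right)}{33546 + 73451} = \frac{438899 - \left(1540 + \left(-183 + 198\right) 47\right)}{33546 + 73451} = \frac{438899 - \left(1540 + 15 \cdot 47\right)}{106997} = \left(438899 - 2245\right) \frac{1}{106997} = 436654 \cdot \frac{1}{106997} = \frac{436654}{106997}$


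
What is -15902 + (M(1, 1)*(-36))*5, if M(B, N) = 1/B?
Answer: -16082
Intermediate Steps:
-15902 + (M(1, 1)*(-36))*5 = -15902 + (-36/1)*5 = -15902 + (1*(-36))*5 = -15902 - 36*5 = -15902 - 180 = -16082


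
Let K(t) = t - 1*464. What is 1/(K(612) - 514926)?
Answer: -1/514778 ≈ -1.9426e-6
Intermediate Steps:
K(t) = -464 + t (K(t) = t - 464 = -464 + t)
1/(K(612) - 514926) = 1/((-464 + 612) - 514926) = 1/(148 - 514926) = 1/(-514778) = -1/514778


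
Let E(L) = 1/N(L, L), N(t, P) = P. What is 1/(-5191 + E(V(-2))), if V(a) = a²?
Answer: -4/20763 ≈ -0.00019265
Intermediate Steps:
E(L) = 1/L
1/(-5191 + E(V(-2))) = 1/(-5191 + 1/((-2)²)) = 1/(-5191 + 1/4) = 1/(-5191 + ¼) = 1/(-20763/4) = -4/20763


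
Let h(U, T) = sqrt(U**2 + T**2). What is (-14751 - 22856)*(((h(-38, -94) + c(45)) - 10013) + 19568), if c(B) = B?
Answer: -361027200 - 75214*sqrt(2570) ≈ -3.6484e+8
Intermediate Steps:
h(U, T) = sqrt(T**2 + U**2)
(-14751 - 22856)*(((h(-38, -94) + c(45)) - 10013) + 19568) = (-14751 - 22856)*(((sqrt((-94)**2 + (-38)**2) + 45) - 10013) + 19568) = -37607*(((sqrt(8836 + 1444) + 45) - 10013) + 19568) = -37607*(((sqrt(10280) + 45) - 10013) + 19568) = -37607*(((2*sqrt(2570) + 45) - 10013) + 19568) = -37607*(((45 + 2*sqrt(2570)) - 10013) + 19568) = -37607*((-9968 + 2*sqrt(2570)) + 19568) = -37607*(9600 + 2*sqrt(2570)) = -361027200 - 75214*sqrt(2570)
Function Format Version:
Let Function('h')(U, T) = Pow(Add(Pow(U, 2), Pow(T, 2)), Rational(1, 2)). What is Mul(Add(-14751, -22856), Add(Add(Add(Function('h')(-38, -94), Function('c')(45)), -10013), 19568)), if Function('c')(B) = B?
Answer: Add(-361027200, Mul(-75214, Pow(2570, Rational(1, 2)))) ≈ -3.6484e+8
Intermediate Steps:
Function('h')(U, T) = Pow(Add(Pow(T, 2), Pow(U, 2)), Rational(1, 2))
Mul(Add(-14751, -22856), Add(Add(Add(Function('h')(-38, -94), Function('c')(45)), -10013), 19568)) = Mul(Add(-14751, -22856), Add(Add(Add(Pow(Add(Pow(-94, 2), Pow(-38, 2)), Rational(1, 2)), 45), -10013), 19568)) = Mul(-37607, Add(Add(Add(Pow(Add(8836, 1444), Rational(1, 2)), 45), -10013), 19568)) = Mul(-37607, Add(Add(Add(Pow(10280, Rational(1, 2)), 45), -10013), 19568)) = Mul(-37607, Add(Add(Add(Mul(2, Pow(2570, Rational(1, 2))), 45), -10013), 19568)) = Mul(-37607, Add(Add(Add(45, Mul(2, Pow(2570, Rational(1, 2)))), -10013), 19568)) = Mul(-37607, Add(Add(-9968, Mul(2, Pow(2570, Rational(1, 2)))), 19568)) = Mul(-37607, Add(9600, Mul(2, Pow(2570, Rational(1, 2))))) = Add(-361027200, Mul(-75214, Pow(2570, Rational(1, 2))))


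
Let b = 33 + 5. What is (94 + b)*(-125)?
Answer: -16500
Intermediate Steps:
b = 38
(94 + b)*(-125) = (94 + 38)*(-125) = 132*(-125) = -16500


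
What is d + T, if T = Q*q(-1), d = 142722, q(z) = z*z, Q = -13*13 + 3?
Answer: 142556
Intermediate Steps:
Q = -166 (Q = -169 + 3 = -166)
q(z) = z²
T = -166 (T = -166*(-1)² = -166*1 = -166)
d + T = 142722 - 166 = 142556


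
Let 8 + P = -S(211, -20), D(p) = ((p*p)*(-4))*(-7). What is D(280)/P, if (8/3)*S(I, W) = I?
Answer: -17561600/697 ≈ -25196.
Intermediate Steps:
D(p) = 28*p² (D(p) = (p²*(-4))*(-7) = -4*p²*(-7) = 28*p²)
S(I, W) = 3*I/8
P = -697/8 (P = -8 - 3*211/8 = -8 - 1*633/8 = -8 - 633/8 = -697/8 ≈ -87.125)
D(280)/P = (28*280²)/(-697/8) = (28*78400)*(-8/697) = 2195200*(-8/697) = -17561600/697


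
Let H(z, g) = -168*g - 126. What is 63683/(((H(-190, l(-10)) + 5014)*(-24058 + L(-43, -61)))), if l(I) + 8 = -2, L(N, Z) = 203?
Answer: -63683/156679640 ≈ -0.00040645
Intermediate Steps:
l(I) = -10 (l(I) = -8 - 2 = -10)
H(z, g) = -126 - 168*g
63683/(((H(-190, l(-10)) + 5014)*(-24058 + L(-43, -61)))) = 63683/((((-126 - 168*(-10)) + 5014)*(-24058 + 203))) = 63683/((((-126 + 1680) + 5014)*(-23855))) = 63683/(((1554 + 5014)*(-23855))) = 63683/((6568*(-23855))) = 63683/(-156679640) = 63683*(-1/156679640) = -63683/156679640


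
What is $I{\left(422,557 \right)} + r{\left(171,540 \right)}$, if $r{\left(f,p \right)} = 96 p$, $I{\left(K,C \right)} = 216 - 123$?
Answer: $51933$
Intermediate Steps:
$I{\left(K,C \right)} = 93$ ($I{\left(K,C \right)} = 216 - 123 = 93$)
$I{\left(422,557 \right)} + r{\left(171,540 \right)} = 93 + 96 \cdot 540 = 93 + 51840 = 51933$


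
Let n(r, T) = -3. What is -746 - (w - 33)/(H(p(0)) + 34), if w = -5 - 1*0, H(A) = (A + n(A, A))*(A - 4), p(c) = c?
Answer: -17139/23 ≈ -745.17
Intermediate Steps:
H(A) = (-4 + A)*(-3 + A) (H(A) = (A - 3)*(A - 4) = (-3 + A)*(-4 + A) = (-4 + A)*(-3 + A))
w = -5 (w = -5 + 0 = -5)
-746 - (w - 33)/(H(p(0)) + 34) = -746 - (-5 - 33)/((12 + 0² - 7*0) + 34) = -746 - (-38)/((12 + 0 + 0) + 34) = -746 - (-38)/(12 + 34) = -746 - (-38)/46 = -746 - 1*(-19/23) = -746 + 19/23 = -17139/23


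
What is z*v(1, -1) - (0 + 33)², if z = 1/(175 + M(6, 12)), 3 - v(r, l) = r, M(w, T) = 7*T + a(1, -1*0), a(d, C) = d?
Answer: -141569/130 ≈ -1089.0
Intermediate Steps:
M(w, T) = 1 + 7*T (M(w, T) = 7*T + 1 = 1 + 7*T)
v(r, l) = 3 - r
z = 1/260 (z = 1/(175 + (1 + 7*12)) = 1/(175 + (1 + 84)) = 1/(175 + 85) = 1/260 ≈ 0.0038462)
z*v(1, -1) - (0 + 33)² = (3 - 1*1)/260 - (0 + 33)² = (3 - 1)/260 - 1*33² = (1/260)*2 - 1*1089 = 1/130 - 1089 = -141569/130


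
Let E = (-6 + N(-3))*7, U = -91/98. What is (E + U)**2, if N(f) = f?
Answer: 801025/196 ≈ 4086.9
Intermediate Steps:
U = -13/14 (U = -91*1/98 = -13/14 ≈ -0.92857)
E = -63 (E = (-6 - 3)*7 = -9*7 = -63)
(E + U)**2 = (-63 - 13/14)**2 = (-895/14)**2 = 801025/196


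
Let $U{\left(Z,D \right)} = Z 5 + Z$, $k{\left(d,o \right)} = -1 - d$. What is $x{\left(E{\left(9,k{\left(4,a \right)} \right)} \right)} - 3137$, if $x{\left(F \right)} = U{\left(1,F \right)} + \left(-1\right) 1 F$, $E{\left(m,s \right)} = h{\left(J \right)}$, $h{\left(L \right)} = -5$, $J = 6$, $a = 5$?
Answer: $-3126$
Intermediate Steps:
$U{\left(Z,D \right)} = 6 Z$ ($U{\left(Z,D \right)} = 5 Z + Z = 6 Z$)
$E{\left(m,s \right)} = -5$
$x{\left(F \right)} = 6 - F$ ($x{\left(F \right)} = 6 \cdot 1 + \left(-1\right) 1 F = 6 - F$)
$x{\left(E{\left(9,k{\left(4,a \right)} \right)} \right)} - 3137 = \left(6 - -5\right) - 3137 = \left(6 + 5\right) - 3137 = 11 - 3137 = -3126$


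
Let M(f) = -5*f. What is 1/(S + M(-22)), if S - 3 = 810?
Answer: 1/923 ≈ 0.0010834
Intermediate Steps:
S = 813 (S = 3 + 810 = 813)
1/(S + M(-22)) = 1/(813 - 5*(-22)) = 1/(813 + 110) = 1/923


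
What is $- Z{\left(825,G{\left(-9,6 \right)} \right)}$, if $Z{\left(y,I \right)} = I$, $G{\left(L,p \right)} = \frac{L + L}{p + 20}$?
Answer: $\frac{9}{13} \approx 0.69231$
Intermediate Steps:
$G{\left(L,p \right)} = \frac{2 L}{20 + p}$
$- Z{\left(825,G{\left(-9,6 \right)} \right)} = - \frac{2 \left(-9\right)}{20 + 6} = - \frac{2 \left(-9\right)}{26} = \left(-1\right) \left(- \frac{9}{13}\right) = \frac{9}{13}$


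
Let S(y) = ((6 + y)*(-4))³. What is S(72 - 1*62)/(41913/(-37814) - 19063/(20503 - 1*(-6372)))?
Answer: 266404167680000/1847260157 ≈ 1.4422e+5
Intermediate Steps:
S(y) = (-24 - 4*y)³
S(72 - 1*62)/(41913/(-37814) - 19063/(20503 - 1*(-6372))) = (-64*(6 + (72 - 1*62))³)/(41913/(-37814) - 19063/(20503 - 1*(-6372))) = (-64*(6 + (72 - 62))³)/(41913*(-1/37814) - 19063/(20503 + 6372)) = (-64*(6 + 10)³)/(-41913/37814 - 19063/26875) = (-64*16³)/(-41913/37814 - 19063*1/26875) = (-64*4096)/(-41913/37814 - 19063/26875) = -262144/(-1847260157/1016251250) = -262144*(-1016251250/1847260157) = 266404167680000/1847260157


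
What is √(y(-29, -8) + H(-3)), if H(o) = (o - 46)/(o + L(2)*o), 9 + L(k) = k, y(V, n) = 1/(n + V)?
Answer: I*√135494/222 ≈ 1.6581*I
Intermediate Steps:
y(V, n) = 1/(V + n)
L(k) = -9 + k
H(o) = -(-46 + o)/(6*o) (H(o) = (o - 46)/(o + (-9 + 2)*o) = (-46 + o)/(o - 7*o) = (-46 + o)/((-6*o)) = (-46 + o)*(-1/(6*o)) = -(-46 + o)/(6*o))
√(y(-29, -8) + H(-3)) = √(1/(-29 - 8) + (⅙)*(46 - 1*(-3))/(-3)) = √(1/(-37) + (⅙)*(-⅓)*(46 + 3)) = √(-1/37 + (⅙)*(-⅓)*49) = √(-1/37 - 49/18) = √(-1831/666) = I*√135494/222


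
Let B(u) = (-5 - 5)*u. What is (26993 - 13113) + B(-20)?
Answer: 14080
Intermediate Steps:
B(u) = -10*u
(26993 - 13113) + B(-20) = (26993 - 13113) - 10*(-20) = 13880 + 200 = 14080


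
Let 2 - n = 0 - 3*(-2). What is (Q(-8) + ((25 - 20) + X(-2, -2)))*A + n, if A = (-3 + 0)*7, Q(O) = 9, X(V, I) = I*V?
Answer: -382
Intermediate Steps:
n = -4 (n = 2 - (0 - 3*(-2)) = 2 - (0 + 6) = 2 - 1*6 = 2 - 6 = -4)
A = -21 (A = -3*7 = -21)
(Q(-8) + ((25 - 20) + X(-2, -2)))*A + n = (9 + ((25 - 20) - 2*(-2)))*(-21) - 4 = (9 + (5 + 4))*(-21) - 4 = (9 + 9)*(-21) - 4 = 18*(-21) - 4 = -378 - 4 = -382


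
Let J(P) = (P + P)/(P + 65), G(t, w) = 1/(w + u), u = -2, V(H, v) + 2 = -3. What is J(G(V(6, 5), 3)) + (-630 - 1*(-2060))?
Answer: 47191/33 ≈ 1430.0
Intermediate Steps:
V(H, v) = -5 (V(H, v) = -2 - 3 = -5)
G(t, w) = 1/(-2 + w) (G(t, w) = 1/(w - 2) = 1/(-2 + w))
J(P) = 2*P/(65 + P) (J(P) = (2*P)/(65 + P) = 2*P/(65 + P))
J(G(V(6, 5), 3)) + (-630 - 1*(-2060)) = 2/((-2 + 3)*(65 + 1/(-2 + 3))) + (-630 - 1*(-2060)) = 2/(1*(65 + 1/1)) + (-630 + 2060) = 2*1/(65 + 1) + 1430 = 2*1/66 + 1430 = 2*1*(1/66) + 1430 = 1/33 + 1430 = 47191/33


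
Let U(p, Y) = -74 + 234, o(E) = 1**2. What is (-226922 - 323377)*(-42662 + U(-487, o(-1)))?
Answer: 23388808098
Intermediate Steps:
o(E) = 1
U(p, Y) = 160
(-226922 - 323377)*(-42662 + U(-487, o(-1))) = (-226922 - 323377)*(-42662 + 160) = -550299*(-42502) = 23388808098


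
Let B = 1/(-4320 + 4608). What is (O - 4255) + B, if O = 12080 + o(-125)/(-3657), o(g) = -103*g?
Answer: 2745903619/351072 ≈ 7821.5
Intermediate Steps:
B = 1/288 ≈ 0.0034722
O = 44163685/3657 (O = 12080 - 103*(-125)/(-3657) = 12080 + 12875*(-1/3657) = 12080 - 12875/3657 = 44163685/3657 ≈ 12076.)
(O - 4255) + B = (44163685/3657 - 4255) + 1/288 = 28603150/3657 + 1/288 = 2745903619/351072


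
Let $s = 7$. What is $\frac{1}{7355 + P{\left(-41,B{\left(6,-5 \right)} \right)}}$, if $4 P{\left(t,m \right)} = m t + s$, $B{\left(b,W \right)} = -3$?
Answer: $\frac{2}{14775} \approx 0.00013536$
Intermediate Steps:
$P{\left(t,m \right)} = \frac{7}{4} + \frac{m t}{4}$ ($P{\left(t,m \right)} = \frac{m t + 7}{4} = \frac{7 + m t}{4} = \frac{7}{4} + \frac{m t}{4}$)
$\frac{1}{7355 + P{\left(-41,B{\left(6,-5 \right)} \right)}} = \frac{1}{7355 + \left(\frac{7}{4} + \frac{1}{4} \left(-3\right) \left(-41\right)\right)} = \frac{1}{7355 + \left(\frac{7}{4} + \frac{123}{4}\right)} = \frac{1}{7355 + \frac{65}{2}} = \frac{1}{\frac{14775}{2}} = \frac{2}{14775}$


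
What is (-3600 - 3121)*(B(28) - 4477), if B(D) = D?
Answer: 29901729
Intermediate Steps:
(-3600 - 3121)*(B(28) - 4477) = (-3600 - 3121)*(28 - 4477) = -6721*(-4449) = 29901729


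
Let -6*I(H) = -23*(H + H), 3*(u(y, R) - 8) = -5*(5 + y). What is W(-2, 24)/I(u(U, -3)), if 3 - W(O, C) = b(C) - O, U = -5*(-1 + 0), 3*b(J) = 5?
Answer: 3/299 ≈ 0.010033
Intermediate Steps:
b(J) = 5/3 (b(J) = (⅓)*5 = 5/3)
U = 5 (U = -5*(-1) = 5)
W(O, C) = 4/3 + O (W(O, C) = 3 - (5/3 - O) = 3 + (-5/3 + O) = 4/3 + O)
u(y, R) = -⅓ - 5*y/3 (u(y, R) = 8 + (-5*(5 + y))/3 = 8 + (-25 - 5*y)/3 = 8 + (-25/3 - 5*y/3) = -⅓ - 5*y/3)
I(H) = 23*H/3 (I(H) = -(-23)*(H + H)/6 = -(-23)*2*H/6 = -(-23)*H/3 = 23*H/3)
W(-2, 24)/I(u(U, -3)) = (4/3 - 2)/((23*(-⅓ - 5/3*5)/3)) = -2*3/(23*(-⅓ - 25/3))/3 = -2/(3*((23/3)*(-26/3))) = -2/(3*(-598/9)) = -⅔*(-9/598) = 3/299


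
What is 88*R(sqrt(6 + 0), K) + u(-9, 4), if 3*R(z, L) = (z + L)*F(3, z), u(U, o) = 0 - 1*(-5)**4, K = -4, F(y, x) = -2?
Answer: -1171/3 - 176*sqrt(6)/3 ≈ -534.04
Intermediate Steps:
u(U, o) = -625 (u(U, o) = 0 - 1*625 = 0 - 625 = -625)
R(z, L) = -2*L/3 - 2*z/3 (R(z, L) = ((z + L)*(-2))/3 = ((L + z)*(-2))/3 = (-2*L - 2*z)/3 = -2*L/3 - 2*z/3)
88*R(sqrt(6 + 0), K) + u(-9, 4) = 88*(-2/3*(-4) - 2*sqrt(6 + 0)/3) - 625 = 88*(8/3 - 2*sqrt(6)/3) - 625 = (704/3 - 176*sqrt(6)/3) - 625 = -1171/3 - 176*sqrt(6)/3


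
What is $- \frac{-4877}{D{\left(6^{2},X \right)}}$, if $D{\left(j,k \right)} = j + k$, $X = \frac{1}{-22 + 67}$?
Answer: $\frac{219465}{1621} \approx 135.39$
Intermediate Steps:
$X = \frac{1}{45} \approx 0.022222$
$- \frac{-4877}{D{\left(6^{2},X \right)}} = - \frac{-4877}{6^{2} + \frac{1}{45}} = - \frac{-4877}{36 + \frac{1}{45}} = - \frac{-4877}{\frac{1621}{45}} = - \frac{\left(-4877\right) 45}{1621} = \left(-1\right) \left(- \frac{219465}{1621}\right) = \frac{219465}{1621}$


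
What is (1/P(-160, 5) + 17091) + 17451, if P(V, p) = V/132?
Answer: 1381647/40 ≈ 34541.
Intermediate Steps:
P(V, p) = V/132 (P(V, p) = V*(1/132) = V/132)
(1/P(-160, 5) + 17091) + 17451 = (1/((1/132)*(-160)) + 17091) + 17451 = (1/(-40/33) + 17091) + 17451 = (-33/40 + 17091) + 17451 = 683607/40 + 17451 = 1381647/40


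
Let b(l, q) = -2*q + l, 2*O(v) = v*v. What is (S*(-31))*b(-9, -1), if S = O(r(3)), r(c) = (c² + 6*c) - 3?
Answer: 62496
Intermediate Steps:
r(c) = -3 + c² + 6*c
O(v) = v²/2 (O(v) = (v*v)/2 = v²/2)
b(l, q) = l - 2*q
S = 288 (S = (-3 + 3² + 6*3)²/2 = (-3 + 9 + 18)²/2 = (½)*24² = (½)*576 = 288)
(S*(-31))*b(-9, -1) = (288*(-31))*(-9 - 2*(-1)) = -8928*(-9 + 2) = -8928*(-7) = 62496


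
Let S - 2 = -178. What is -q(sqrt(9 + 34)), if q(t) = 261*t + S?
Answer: 176 - 261*sqrt(43) ≈ -1535.5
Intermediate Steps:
S = -176 (S = 2 - 178 = -176)
q(t) = -176 + 261*t (q(t) = 261*t - 176 = -176 + 261*t)
-q(sqrt(9 + 34)) = -(-176 + 261*sqrt(9 + 34)) = -(-176 + 261*sqrt(43)) = 176 - 261*sqrt(43)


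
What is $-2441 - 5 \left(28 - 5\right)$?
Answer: $-2556$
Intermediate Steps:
$-2441 - 5 \left(28 - 5\right) = -2441 - 115 = -2556$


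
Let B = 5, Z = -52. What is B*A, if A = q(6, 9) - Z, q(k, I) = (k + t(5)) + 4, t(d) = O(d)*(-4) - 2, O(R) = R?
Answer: 200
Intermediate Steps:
t(d) = -2 - 4*d (t(d) = d*(-4) - 2 = -4*d - 2 = -2 - 4*d)
q(k, I) = -18 + k (q(k, I) = (k + (-2 - 4*5)) + 4 = (k + (-2 - 20)) + 4 = (k - 22) + 4 = (-22 + k) + 4 = -18 + k)
A = 40 (A = (-18 + 6) - 1*(-52) = -12 + 52 = 40)
B*A = 5*40 = 200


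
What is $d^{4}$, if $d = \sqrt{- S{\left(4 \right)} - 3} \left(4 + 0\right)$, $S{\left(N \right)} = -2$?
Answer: $256$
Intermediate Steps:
$d = 4 i$ ($d = \sqrt{\left(-1\right) \left(-2\right) - 3} \left(4 + 0\right) = \sqrt{2 - 3} \cdot 4 = \sqrt{-1} \cdot 4 = i 4 = 4 i \approx 4.0 i$)
$d^{4} = \left(4 i\right)^{4} = 256$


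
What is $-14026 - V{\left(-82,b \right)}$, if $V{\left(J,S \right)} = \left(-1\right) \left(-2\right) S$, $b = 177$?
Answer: $-14380$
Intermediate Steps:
$V{\left(J,S \right)} = 2 S$
$-14026 - V{\left(-82,b \right)} = -14026 - 2 \cdot 177 = -14026 - 354 = -14380$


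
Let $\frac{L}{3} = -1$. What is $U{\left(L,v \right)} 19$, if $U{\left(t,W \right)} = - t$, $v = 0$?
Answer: $57$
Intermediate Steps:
$L = -3$ ($L = 3 \left(-1\right) = -3$)
$U{\left(L,v \right)} 19 = \left(-1\right) \left(-3\right) 19 = 3 \cdot 19 = 57$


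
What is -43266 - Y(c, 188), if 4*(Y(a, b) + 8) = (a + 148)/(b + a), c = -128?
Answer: -519097/12 ≈ -43258.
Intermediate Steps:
Y(a, b) = -8 + (148 + a)/(4*(a + b)) (Y(a, b) = -8 + ((a + 148)/(b + a))/4 = -8 + ((148 + a)/(a + b))/4 = -8 + (148 + a)/(4*(a + b)))
-43266 - Y(c, 188) = -43266 - (37 - 8*188 - 31/4*(-128))/(-128 + 188) = -43266 - (37 - 1504 + 992)/60 = -43266 - (-475)/60 = -43266 - 1*(-95/12) = -43266 + 95/12 = -519097/12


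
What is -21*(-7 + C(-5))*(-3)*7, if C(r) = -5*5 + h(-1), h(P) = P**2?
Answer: -13671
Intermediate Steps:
C(r) = -24 (C(r) = -5*5 + (-1)**2 = -25 + 1 = -24)
-21*(-7 + C(-5))*(-3)*7 = -21*(-7 - 24)*(-3)*7 = -21*(-31*(-3))*7 = -1953*7 = -21*651 = -13671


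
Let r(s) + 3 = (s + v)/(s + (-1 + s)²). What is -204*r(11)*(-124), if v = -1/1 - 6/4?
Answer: -2736184/37 ≈ -73951.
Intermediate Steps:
v = -5/2 (v = -1*1 - 6*¼ = -1 - 3/2 = -5/2 ≈ -2.5000)
r(s) = -3 + (-5/2 + s)/(s + (-1 + s)²) (r(s) = -3 + (s - 5/2)/(s + (-1 + s)²) = -3 + (-5/2 + s)/(s + (-1 + s)²))
-204*r(11)*(-124) = -204*(-11/2 - 3*11² + 4*11)/(1 + 11² - 1*11)*(-124) = -204*(-11/2 - 3*121 + 44)/(1 + 121 - 11)*(-124) = -204*(-11/2 - 363 + 44)/111*(-124) = -68*(-649)/(37*2)*(-124) = -204*(-649/222)*(-124) = (22066/37)*(-124) = -2736184/37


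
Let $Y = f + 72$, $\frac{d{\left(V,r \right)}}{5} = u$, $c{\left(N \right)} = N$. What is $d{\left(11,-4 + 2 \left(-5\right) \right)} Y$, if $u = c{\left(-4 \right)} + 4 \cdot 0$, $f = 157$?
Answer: $-4580$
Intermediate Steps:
$u = -4$ ($u = -4 + 4 \cdot 0 = -4 + 0 = -4$)
$d{\left(V,r \right)} = -20$ ($d{\left(V,r \right)} = 5 \left(-4\right) = -20$)
$Y = 229$ ($Y = 157 + 72 = 229$)
$d{\left(11,-4 + 2 \left(-5\right) \right)} Y = \left(-20\right) 229 = -4580$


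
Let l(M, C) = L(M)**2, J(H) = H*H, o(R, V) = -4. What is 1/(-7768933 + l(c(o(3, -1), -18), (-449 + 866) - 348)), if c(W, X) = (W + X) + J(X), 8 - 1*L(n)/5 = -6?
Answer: -1/7764033 ≈ -1.2880e-7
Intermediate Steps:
L(n) = 70 (L(n) = 40 - 5*(-6) = 40 + 30 = 70)
J(H) = H**2
c(W, X) = W + X + X**2 (c(W, X) = (W + X) + X**2 = W + X + X**2)
l(M, C) = 4900 (l(M, C) = 70**2 = 4900)
1/(-7768933 + l(c(o(3, -1), -18), (-449 + 866) - 348)) = 1/(-7768933 + 4900) = 1/(-7764033) = -1/7764033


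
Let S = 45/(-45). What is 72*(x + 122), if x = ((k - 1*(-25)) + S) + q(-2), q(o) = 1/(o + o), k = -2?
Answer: 10350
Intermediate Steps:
q(o) = 1/(2*o)
S = -1 (S = 45*(-1/45) = -1)
x = 87/4 (x = ((-2 - 1*(-25)) - 1) + (1/2)/(-2) = ((-2 + 25) - 1) + (1/2)*(-1/2) = (23 - 1) - 1/4 = 22 - 1/4 = 87/4 ≈ 21.750)
72*(x + 122) = 72*(87/4 + 122) = 72*(575/4) = 10350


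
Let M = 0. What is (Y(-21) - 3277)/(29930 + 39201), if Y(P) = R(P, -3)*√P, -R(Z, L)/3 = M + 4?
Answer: -3277/69131 - 12*I*√21/69131 ≈ -0.047403 - 0.00079546*I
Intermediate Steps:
R(Z, L) = -12 (R(Z, L) = -3*(0 + 4) = -3*4 = -12)
Y(P) = -12*√P
(Y(-21) - 3277)/(29930 + 39201) = (-12*I*√21 - 3277)/(29930 + 39201) = (-12*I*√21 - 3277)/69131 = (-12*I*√21 - 3277)*(1/69131) = (-3277 - 12*I*√21)*(1/69131) = -3277/69131 - 12*I*√21/69131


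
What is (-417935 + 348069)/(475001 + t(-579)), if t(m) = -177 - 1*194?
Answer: -34933/237315 ≈ -0.14720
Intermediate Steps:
t(m) = -371 (t(m) = -177 - 194 = -371)
(-417935 + 348069)/(475001 + t(-579)) = (-417935 + 348069)/(475001 - 371) = -69866/474630 = -69866*1/474630 = -34933/237315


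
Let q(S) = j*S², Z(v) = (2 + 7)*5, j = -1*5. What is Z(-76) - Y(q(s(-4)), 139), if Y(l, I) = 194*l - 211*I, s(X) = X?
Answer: 44894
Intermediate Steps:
j = -5
Z(v) = 45 (Z(v) = 9*5 = 45)
q(S) = -5*S²
Y(l, I) = -211*I + 194*l
Z(-76) - Y(q(s(-4)), 139) = 45 - (-211*139 + 194*(-5*(-4)²)) = 45 - (-29329 + 194*(-5*16)) = 45 - (-29329 + 194*(-80)) = 45 - (-29329 - 15520) = 45 - 1*(-44849) = 45 + 44849 = 44894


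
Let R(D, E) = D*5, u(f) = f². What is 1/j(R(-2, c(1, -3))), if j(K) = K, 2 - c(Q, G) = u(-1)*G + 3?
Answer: -⅒ ≈ -0.10000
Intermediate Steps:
c(Q, G) = -1 - G (c(Q, G) = 2 - ((-1)²*G + 3) = 2 - (1*G + 3) = 2 - (G + 3) = 2 - (3 + G) = 2 + (-3 - G) = -1 - G)
R(D, E) = 5*D
1/j(R(-2, c(1, -3))) = 1/(5*(-2)) = 1/(-10) = -⅒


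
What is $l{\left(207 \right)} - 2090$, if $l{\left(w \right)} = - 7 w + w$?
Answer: $-3332$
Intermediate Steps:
$l{\left(w \right)} = - 6 w$
$l{\left(207 \right)} - 2090 = \left(-6\right) 207 - 2090 = -1242 - 2090 = -3332$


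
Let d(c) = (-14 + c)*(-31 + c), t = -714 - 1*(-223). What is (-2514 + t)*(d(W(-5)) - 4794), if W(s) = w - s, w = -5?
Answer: 13101800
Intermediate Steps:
t = -491 (t = -714 + 223 = -491)
W(s) = -5 - s
d(c) = (-31 + c)*(-14 + c)
(-2514 + t)*(d(W(-5)) - 4794) = (-2514 - 491)*((434 + (-5 - 1*(-5))² - 45*(-5 - 1*(-5))) - 4794) = -3005*((434 + (-5 + 5)² - 45*(-5 + 5)) - 4794) = -3005*((434 + 0² - 45*0) - 4794) = -3005*((434 + 0 + 0) - 4794) = -3005*(434 - 4794) = -3005*(-4360) = 13101800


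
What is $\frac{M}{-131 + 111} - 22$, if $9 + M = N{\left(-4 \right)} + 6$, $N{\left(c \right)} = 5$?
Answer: $- \frac{221}{10} \approx -22.1$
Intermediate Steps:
$M = 2$ ($M = -9 + \left(5 + 6\right) = -9 + 11 = 2$)
$\frac{M}{-131 + 111} - 22 = \frac{2}{-131 + 111} - 22 = \frac{2}{-20} - 22 = 2 \left(- \frac{1}{20}\right) - 22 = - \frac{1}{10} - 22 = - \frac{221}{10}$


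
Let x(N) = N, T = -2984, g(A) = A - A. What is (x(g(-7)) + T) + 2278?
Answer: -706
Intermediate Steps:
g(A) = 0
(x(g(-7)) + T) + 2278 = (0 - 2984) + 2278 = -2984 + 2278 = -706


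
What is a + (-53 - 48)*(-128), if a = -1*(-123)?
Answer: 13051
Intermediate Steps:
a = 123
a + (-53 - 48)*(-128) = 123 + (-53 - 48)*(-128) = 123 - 101*(-128) = 123 + 12928 = 13051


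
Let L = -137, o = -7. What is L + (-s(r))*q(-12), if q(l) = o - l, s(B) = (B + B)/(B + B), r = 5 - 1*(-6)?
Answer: -142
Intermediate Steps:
r = 11 (r = 5 + 6 = 11)
s(B) = 1 (s(B) = (2*B)/((2*B)) = (2*B)*(1/(2*B)) = 1)
q(l) = -7 - l
L + (-s(r))*q(-12) = -137 + (-1*1)*(-7 - 1*(-12)) = -137 - (-7 + 12) = -137 - 1*5 = -137 - 5 = -142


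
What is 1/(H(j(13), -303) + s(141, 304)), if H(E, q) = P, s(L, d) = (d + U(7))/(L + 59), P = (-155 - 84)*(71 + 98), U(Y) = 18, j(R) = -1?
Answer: -100/4038939 ≈ -2.4759e-5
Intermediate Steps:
P = -40391 (P = -239*169 = -40391)
s(L, d) = (18 + d)/(59 + L) (s(L, d) = (d + 18)/(L + 59) = (18 + d)/(59 + L))
H(E, q) = -40391
1/(H(j(13), -303) + s(141, 304)) = 1/(-40391 + (18 + 304)/(59 + 141)) = 1/(-40391 + 322/200) = 1/(-40391 + (1/200)*322) = 1/(-40391 + 161/100) = 1/(-4038939/100) = -100/4038939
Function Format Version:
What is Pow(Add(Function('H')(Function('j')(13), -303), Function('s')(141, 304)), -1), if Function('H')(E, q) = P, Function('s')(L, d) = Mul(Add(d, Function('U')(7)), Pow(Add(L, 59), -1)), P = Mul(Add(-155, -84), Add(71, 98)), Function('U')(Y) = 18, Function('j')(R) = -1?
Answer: Rational(-100, 4038939) ≈ -2.4759e-5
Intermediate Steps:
P = -40391 (P = Mul(-239, 169) = -40391)
Function('s')(L, d) = Mul(Pow(Add(59, L), -1), Add(18, d)) (Function('s')(L, d) = Mul(Add(d, 18), Pow(Add(L, 59), -1)) = Mul(Add(18, d), Pow(Add(59, L), -1)) = Mul(Pow(Add(59, L), -1), Add(18, d)))
Function('H')(E, q) = -40391
Pow(Add(Function('H')(Function('j')(13), -303), Function('s')(141, 304)), -1) = Pow(Add(-40391, Mul(Pow(Add(59, 141), -1), Add(18, 304))), -1) = Pow(Add(-40391, Mul(Pow(200, -1), 322)), -1) = Pow(Add(-40391, Mul(Rational(1, 200), 322)), -1) = Pow(Add(-40391, Rational(161, 100)), -1) = Pow(Rational(-4038939, 100), -1) = Rational(-100, 4038939)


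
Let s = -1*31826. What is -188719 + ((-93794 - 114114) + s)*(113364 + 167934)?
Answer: -67436883451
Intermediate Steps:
s = -31826
-188719 + ((-93794 - 114114) + s)*(113364 + 167934) = -188719 + ((-93794 - 114114) - 31826)*(113364 + 167934) = -188719 + (-207908 - 31826)*281298 = -188719 - 239734*281298 = -188719 - 67436694732 = -67436883451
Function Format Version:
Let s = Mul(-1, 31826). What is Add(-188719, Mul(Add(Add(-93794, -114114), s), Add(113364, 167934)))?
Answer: -67436883451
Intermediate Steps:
s = -31826
Add(-188719, Mul(Add(Add(-93794, -114114), s), Add(113364, 167934))) = Add(-188719, Mul(Add(Add(-93794, -114114), -31826), Add(113364, 167934))) = Add(-188719, Mul(Add(-207908, -31826), 281298)) = Add(-188719, Mul(-239734, 281298)) = Add(-188719, -67436694732) = -67436883451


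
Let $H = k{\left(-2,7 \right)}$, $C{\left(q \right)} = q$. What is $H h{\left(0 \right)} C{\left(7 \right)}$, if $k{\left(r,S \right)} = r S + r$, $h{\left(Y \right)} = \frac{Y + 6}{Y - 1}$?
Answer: $672$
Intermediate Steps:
$h{\left(Y \right)} = \frac{6 + Y}{-1 + Y}$
$k{\left(r,S \right)} = r + S r$ ($k{\left(r,S \right)} = S r + r = r + S r$)
$H = -16$ ($H = - 2 \left(1 + 7\right) = \left(-2\right) 8 = -16$)
$H h{\left(0 \right)} C{\left(7 \right)} = - 16 \frac{6 + 0}{-1 + 0} \cdot 7 = - 16 \frac{1}{-1} \cdot 6 \cdot 7 = - 16 \left(\left(-1\right) 6\right) 7 = \left(-16\right) \left(-6\right) 7 = 96 \cdot 7 = 672$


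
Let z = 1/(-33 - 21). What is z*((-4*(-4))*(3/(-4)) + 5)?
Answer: 7/54 ≈ 0.12963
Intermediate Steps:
z = -1/54 (z = 1/(-54) = -1/54 ≈ -0.018519)
z*((-4*(-4))*(3/(-4)) + 5) = -((-4*(-4))*(3/(-4)) + 5)/54 = -(16*(3*(-1/4)) + 5)/54 = -(16*(-3/4) + 5)/54 = -(-12 + 5)/54 = -1/54*(-7) = 7/54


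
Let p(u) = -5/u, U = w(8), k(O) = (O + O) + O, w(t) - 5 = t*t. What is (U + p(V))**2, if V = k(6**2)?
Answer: 55457809/11664 ≈ 4754.6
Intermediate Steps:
w(t) = 5 + t**2 (w(t) = 5 + t*t = 5 + t**2)
k(O) = 3*O (k(O) = 2*O + O = 3*O)
U = 69 (U = 5 + 8**2 = 5 + 64 = 69)
V = 108 (V = 3*6**2 = 3*36 = 108)
(U + p(V))**2 = (69 - 5/108)**2 = (7447/108)**2 = 55457809/11664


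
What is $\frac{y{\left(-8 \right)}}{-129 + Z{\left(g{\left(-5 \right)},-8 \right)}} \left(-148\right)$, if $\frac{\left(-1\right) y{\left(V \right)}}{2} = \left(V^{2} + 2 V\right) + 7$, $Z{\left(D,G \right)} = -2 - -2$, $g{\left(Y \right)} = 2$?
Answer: $- \frac{16280}{129} \approx -126.2$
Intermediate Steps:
$Z{\left(D,G \right)} = 0$ ($Z{\left(D,G \right)} = -2 + 2 = 0$)
$y{\left(V \right)} = -14 - 4 V - 2 V^{2}$ ($y{\left(V \right)} = - 2 \left(\left(V^{2} + 2 V\right) + 7\right) = - 2 \left(7 + V^{2} + 2 V\right) = -14 - 4 V - 2 V^{2}$)
$\frac{y{\left(-8 \right)}}{-129 + Z{\left(g{\left(-5 \right)},-8 \right)}} \left(-148\right) = \frac{-14 - -32 - 2 \left(-8\right)^{2}}{-129 + 0} \left(-148\right) = \frac{-14 + 32 - 128}{-129} \left(-148\right) = - \frac{-14 + 32 - 128}{129} \left(-148\right) = \left(- \frac{1}{129}\right) \left(-110\right) \left(-148\right) = \frac{110}{129} \left(-148\right) = - \frac{16280}{129}$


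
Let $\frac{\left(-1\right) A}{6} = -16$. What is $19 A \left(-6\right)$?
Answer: $-10944$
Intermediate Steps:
$A = 96$ ($A = \left(-6\right) \left(-16\right) = 96$)
$19 A \left(-6\right) = 19 \cdot 96 \left(-6\right) = 1824 \left(-6\right) = -10944$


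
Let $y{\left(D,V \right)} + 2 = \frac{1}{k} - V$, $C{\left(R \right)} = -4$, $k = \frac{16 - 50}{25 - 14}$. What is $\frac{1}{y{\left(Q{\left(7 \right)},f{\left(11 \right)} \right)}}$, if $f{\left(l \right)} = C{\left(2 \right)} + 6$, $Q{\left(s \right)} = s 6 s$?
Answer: $- \frac{34}{147} \approx -0.23129$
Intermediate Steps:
$k = - \frac{34}{11} \approx -3.0909$
$Q{\left(s \right)} = 6 s^{2}$ ($Q{\left(s \right)} = 6 s s = 6 s^{2}$)
$f{\left(l \right)} = 2$ ($f{\left(l \right)} = -4 + 6 = 2$)
$y{\left(D,V \right)} = - \frac{79}{34} - V$ ($y{\left(D,V \right)} = -2 - \left(\frac{11}{34} + V\right) = - \frac{79}{34} - V$)
$\frac{1}{y{\left(Q{\left(7 \right)},f{\left(11 \right)} \right)}} = \frac{1}{- \frac{79}{34} - 2} = \frac{1}{- \frac{147}{34}} = - \frac{34}{147}$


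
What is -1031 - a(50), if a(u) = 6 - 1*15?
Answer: -1022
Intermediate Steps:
a(u) = -9 (a(u) = 6 - 15 = -9)
-1031 - a(50) = -1031 - 1*(-9) = -1031 + 9 = -1022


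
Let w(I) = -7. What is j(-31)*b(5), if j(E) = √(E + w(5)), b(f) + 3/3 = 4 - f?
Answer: -2*I*√38 ≈ -12.329*I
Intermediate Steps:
b(f) = 3 - f (b(f) = -1 + (4 - f) = 3 - f)
j(E) = √(-7 + E) (j(E) = √(E - 7) = √(-7 + E))
j(-31)*b(5) = √(-7 - 31)*(3 - 1*5) = √(-38)*(3 - 5) = (I*√38)*(-2) = -2*I*√38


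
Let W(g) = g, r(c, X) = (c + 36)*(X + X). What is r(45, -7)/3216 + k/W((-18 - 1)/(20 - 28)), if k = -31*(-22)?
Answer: 2920825/10184 ≈ 286.81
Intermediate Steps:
r(c, X) = 2*X*(36 + c) (r(c, X) = (36 + c)*(2*X) = 2*X*(36 + c))
k = 682
r(45, -7)/3216 + k/W((-18 - 1)/(20 - 28)) = (2*(-7)*(36 + 45))/3216 + 682/(((-18 - 1)/(20 - 28))) = (2*(-7)*81)*(1/3216) + 682/((-19/(-8))) = -1134*1/3216 + 682/((-19*(-⅛))) = -189/536 + 682/(19/8) = -189/536 + 682*(8/19) = -189/536 + 5456/19 = 2920825/10184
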